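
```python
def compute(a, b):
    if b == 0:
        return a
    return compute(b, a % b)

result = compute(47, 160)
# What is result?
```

compute(47, 160) -> compute(160, 47) -> compute(47, 19) -> compute(19, 9) -> compute(9, 1) -> compute(1, 0) -> 1

Answer: 1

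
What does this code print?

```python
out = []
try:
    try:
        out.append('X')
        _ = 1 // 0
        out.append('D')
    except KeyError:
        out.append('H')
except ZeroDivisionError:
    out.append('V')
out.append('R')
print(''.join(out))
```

Execution trace: 'X' (try body) → 'V' (outer except ZeroDivisionError) → 'R' (after the try/except). Output: XVR

Answer: XVR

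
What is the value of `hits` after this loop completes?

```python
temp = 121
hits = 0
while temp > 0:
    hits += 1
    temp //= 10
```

Count digits by repeated division by 10
`hits` takes the values: 0 → 1 → 2 → 3

Answer: 3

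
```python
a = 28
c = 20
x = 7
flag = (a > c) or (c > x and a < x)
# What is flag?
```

Trace:
`a = 28` → a = 28
`c = 20` → c = 20
`x = 7` → x = 7
`flag = (a > c) or (c > x and a < x)` → flag = True
So flag = True

Answer: True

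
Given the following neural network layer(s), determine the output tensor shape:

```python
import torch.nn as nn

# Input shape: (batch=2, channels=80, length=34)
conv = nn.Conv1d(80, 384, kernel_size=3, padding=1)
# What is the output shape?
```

Input: (2, 80, 34) -> Output: (2, 384, 34)

Answer: (2, 384, 34)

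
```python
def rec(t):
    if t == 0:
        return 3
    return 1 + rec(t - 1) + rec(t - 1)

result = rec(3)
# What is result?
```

rec(t) = 1 + 2·rec(t-1), rec(0)=3. Closed form: (3+1)·2^3 - 1 = 31.

Answer: 31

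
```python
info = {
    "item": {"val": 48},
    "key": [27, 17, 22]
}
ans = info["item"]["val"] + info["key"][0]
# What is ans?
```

Trace:
`info = { ...` → info = {'item': {'val': 48}, 'key': [27, 17, 22]}
`ans = info["item"]["val"] + info["key"][0]` → ans = 75
So ans = 75

Answer: 75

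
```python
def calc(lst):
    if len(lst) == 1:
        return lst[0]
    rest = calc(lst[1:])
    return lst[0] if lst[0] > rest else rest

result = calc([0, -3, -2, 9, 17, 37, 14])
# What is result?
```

Recursive max over [0, -3, -2, 9, 17, 37, 14] = 37

Answer: 37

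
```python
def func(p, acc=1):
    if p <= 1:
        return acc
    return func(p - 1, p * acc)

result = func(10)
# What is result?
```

Accumulator trace (n, acc): (10, 1) -> (9, 10) -> (8, 90) -> (7, 720) -> (6, 5040) -> (5, 30240) -> (4, 151200) -> (3, 604800) -> (2, 1814400) -> (1, 3628800) -> return 3628800

Answer: 3628800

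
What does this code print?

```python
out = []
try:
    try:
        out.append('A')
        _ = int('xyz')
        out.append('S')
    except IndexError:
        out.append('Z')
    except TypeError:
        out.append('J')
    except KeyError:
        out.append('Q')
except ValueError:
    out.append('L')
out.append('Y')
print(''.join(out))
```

Execution trace: 'A' (try body) → 'L' (outer except ValueError) → 'Y' (after the try/except). Output: ALY

Answer: ALY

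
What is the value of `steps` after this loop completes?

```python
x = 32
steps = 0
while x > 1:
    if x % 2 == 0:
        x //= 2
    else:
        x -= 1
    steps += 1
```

Steps to reduce 32 to 1
`steps` takes the values: 0 → 1 → 2 → 3 → 4 → 5

Answer: 5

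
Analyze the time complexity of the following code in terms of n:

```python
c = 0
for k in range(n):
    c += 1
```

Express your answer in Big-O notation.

Each loop level contributes: n. Multiplying the contributions gives O(n).

Answer: O(n)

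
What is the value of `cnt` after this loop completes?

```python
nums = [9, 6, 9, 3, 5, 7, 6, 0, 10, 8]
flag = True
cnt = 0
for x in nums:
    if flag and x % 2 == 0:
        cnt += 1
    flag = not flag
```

Count even values at even positions
`cnt` takes the values: 0 → 1 → 2

Answer: 2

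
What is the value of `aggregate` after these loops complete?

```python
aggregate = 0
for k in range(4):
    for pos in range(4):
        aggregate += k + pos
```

Sum of all k+pos for k,pos in 4x4
`aggregate` takes the values: 0 → 1 → 3 → 6 → 7 → 9 → 12 → 16 → 18 → 21 → 25 → 30 → 33 → 37 → 42 → 48

Answer: 48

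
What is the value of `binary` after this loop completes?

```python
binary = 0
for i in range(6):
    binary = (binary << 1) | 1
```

Build 6 consecutive 1-bits: 0b111111
`binary` takes the values: 0 → 1 → 3 → 7 → 15 → 31 → 63

Answer: 63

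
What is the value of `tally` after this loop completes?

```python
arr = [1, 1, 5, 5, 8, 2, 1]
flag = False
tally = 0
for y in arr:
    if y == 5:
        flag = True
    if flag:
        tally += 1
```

Count elements after first 5 in [1, 1, 5, 5, 8, 2, 1]
`tally` takes the values: 0 → 1 → 2 → 3 → 4 → 5

Answer: 5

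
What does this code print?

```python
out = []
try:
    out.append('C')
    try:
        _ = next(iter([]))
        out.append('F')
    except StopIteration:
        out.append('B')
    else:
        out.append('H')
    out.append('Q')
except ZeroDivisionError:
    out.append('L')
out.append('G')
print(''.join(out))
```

Execution trace: 'C' (try body) → 'B' (inner except StopIteration) → 'Q' (try body, no exception) → 'G' (after the try/except). Output: CBQG

Answer: CBQG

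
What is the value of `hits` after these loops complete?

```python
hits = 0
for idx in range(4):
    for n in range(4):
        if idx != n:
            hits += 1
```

4² - 4 (exclude diagonal)
`hits` takes the values: 0 → 1 → 2 → 3 → 4 → 5 → 6 → 7 → 8 → 9 → 10 → 11 → 12

Answer: 12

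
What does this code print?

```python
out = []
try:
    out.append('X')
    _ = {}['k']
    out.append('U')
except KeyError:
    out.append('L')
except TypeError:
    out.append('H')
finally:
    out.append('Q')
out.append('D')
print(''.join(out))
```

Execution trace: 'X' (try body) → 'L' (except KeyError) → 'Q' (finally) → 'D' (after the try/except). Output: XLQD

Answer: XLQD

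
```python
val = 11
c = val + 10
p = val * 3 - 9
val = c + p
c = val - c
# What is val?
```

Trace:
`val = 11` → val = 11
`c = val + 10` → c = 21
`p = val * 3 - 9` → p = 24
`val = c + p` → val = 45
`c = val - c` → c = 24
So val = 45

Answer: 45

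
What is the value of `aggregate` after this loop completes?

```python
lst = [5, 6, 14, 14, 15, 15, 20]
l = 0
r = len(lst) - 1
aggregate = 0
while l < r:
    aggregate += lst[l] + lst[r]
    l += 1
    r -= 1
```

Sum of pairs from ends
`aggregate` takes the values: 0 → 25 → 46 → 75

Answer: 75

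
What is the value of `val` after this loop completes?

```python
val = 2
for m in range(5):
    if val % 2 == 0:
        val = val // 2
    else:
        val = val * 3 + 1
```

Collatz-style transformation from 2
`val` takes the values: 2 → 1 → 4 → 2 → 1 → 4

Answer: 4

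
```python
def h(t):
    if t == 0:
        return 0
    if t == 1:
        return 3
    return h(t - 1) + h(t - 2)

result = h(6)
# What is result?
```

Build up from base cases: h(0)=0, h(1)=3, h(2)=3, h(3)=6, h(4)=9, h(5)=15, h(6)=24

Answer: 24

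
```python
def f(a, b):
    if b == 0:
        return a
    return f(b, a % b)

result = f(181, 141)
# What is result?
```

f(181, 141) -> f(141, 40) -> f(40, 21) -> f(21, 19) -> f(19, 2) -> f(2, 1) -> f(1, 0) -> 1

Answer: 1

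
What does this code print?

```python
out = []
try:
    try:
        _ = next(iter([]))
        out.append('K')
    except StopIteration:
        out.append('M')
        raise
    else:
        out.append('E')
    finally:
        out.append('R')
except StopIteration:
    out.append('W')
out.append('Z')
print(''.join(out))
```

Execution trace: 'M' (inner except StopIteration) → 'R' (inner finally) → 'W' (outer except StopIteration) → 'Z' (after the try/except). Output: MRWZ

Answer: MRWZ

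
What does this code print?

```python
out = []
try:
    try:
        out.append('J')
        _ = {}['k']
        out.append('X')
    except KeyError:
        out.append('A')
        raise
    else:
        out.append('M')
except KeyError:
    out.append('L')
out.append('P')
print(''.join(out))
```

Execution trace: 'J' (inner try body) → 'A' (inner except KeyError) → 'L' (outer except KeyError) → 'P' (after the try/except). Output: JALP

Answer: JALP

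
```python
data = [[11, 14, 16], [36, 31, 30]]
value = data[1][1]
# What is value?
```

Trace:
`data = [[11, 14, 16], [36, 31, 30]]` → data = [[11, 14, 16], [36, 31, 30]]
`value = data[1][1]` → value = 31
So value = 31

Answer: 31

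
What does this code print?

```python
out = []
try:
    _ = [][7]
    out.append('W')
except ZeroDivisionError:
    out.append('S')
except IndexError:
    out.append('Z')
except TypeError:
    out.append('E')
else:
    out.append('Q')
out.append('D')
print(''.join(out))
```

Execution trace: 'Z' (except IndexError) → 'D' (after the try/except). Output: ZD

Answer: ZD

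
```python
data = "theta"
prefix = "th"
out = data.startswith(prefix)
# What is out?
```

Trace:
`data = "theta"` → data = 'theta'
`prefix = "th"` → prefix = 'th'
`out = data.startswith(prefix)` → out = True
So out = True

Answer: True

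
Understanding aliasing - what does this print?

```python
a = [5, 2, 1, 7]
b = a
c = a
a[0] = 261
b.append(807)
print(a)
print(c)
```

Key concept: multiple aliases.
Step by step:
`a = [5, 2, 1, 7]` → a = [5, 2, 1, 7]
`b = a` → b = [5, 2, 1, 7] (same object as a)
`c = a` → c = [5, 2, 1, 7] (same object as a, b)
`a[0] = 261` → a = [261, 2, 1, 7] (same object as b, c); b = [261, 2, 1, 7] (same object as a, c); c = [261, 2, 1, 7] (same object as a, b)
`b.append(807)` → a = [261, 2, 1, 7, 807] (same object as b, c); b = [261, 2, 1, 7, 807] (same object as a, c); c = [261, 2, 1, 7, 807] (same object as a, b)
`print(a)` → prints [261, 2, 1, 7, 807]
`print(c)` → prints [261, 2, 1, 7, 807]

Answer:
[261, 2, 1, 7, 807]
[261, 2, 1, 7, 807]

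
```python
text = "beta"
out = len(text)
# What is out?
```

Trace:
`text = "beta"` → text = 'beta'
`out = len(text)` → out = 4
So out = 4

Answer: 4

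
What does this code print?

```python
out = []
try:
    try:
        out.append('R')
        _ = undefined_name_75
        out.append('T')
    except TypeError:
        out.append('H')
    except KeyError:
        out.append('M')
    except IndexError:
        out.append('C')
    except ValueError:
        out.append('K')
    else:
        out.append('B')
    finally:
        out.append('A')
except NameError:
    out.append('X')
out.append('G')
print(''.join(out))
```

Execution trace: 'R' (try body) → 'A' (finally) → 'X' (outer except NameError) → 'G' (after the try/except). Output: RAXG

Answer: RAXG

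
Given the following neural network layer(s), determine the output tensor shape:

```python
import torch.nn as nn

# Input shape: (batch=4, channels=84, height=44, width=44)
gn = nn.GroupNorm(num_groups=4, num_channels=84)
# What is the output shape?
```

Input: (4, 84, 44, 44) -> Output: (4, 84, 44, 44)

Answer: (4, 84, 44, 44)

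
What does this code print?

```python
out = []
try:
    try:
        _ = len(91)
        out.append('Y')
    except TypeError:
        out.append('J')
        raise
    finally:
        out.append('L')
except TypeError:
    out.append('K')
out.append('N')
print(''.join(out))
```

Execution trace: 'J' (inner except TypeError) → 'L' (inner finally) → 'K' (outer except TypeError) → 'N' (after the try/except). Output: JLKN

Answer: JLKN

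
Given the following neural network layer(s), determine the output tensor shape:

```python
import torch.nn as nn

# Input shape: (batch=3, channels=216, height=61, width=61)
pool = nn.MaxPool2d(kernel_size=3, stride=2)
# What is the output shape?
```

Input: (3, 216, 61, 61) -> Output: (3, 216, 30, 30)

Answer: (3, 216, 30, 30)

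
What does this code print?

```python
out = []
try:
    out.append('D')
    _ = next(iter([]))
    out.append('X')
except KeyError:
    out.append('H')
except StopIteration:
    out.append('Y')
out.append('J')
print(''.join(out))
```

Execution trace: 'D' (try body) → 'Y' (except StopIteration) → 'J' (after the try/except). Output: DYJ

Answer: DYJ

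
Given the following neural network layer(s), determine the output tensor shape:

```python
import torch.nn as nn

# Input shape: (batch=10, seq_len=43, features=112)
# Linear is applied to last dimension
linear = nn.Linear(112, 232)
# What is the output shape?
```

Input: (10, 43, 112) -> Output: (10, 43, 232)

Answer: (10, 43, 232)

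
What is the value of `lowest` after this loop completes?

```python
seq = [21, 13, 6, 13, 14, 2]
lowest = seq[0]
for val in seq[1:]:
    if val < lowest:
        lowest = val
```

Minimum of [21, 13, 6, 13, 14, 2]
`lowest` takes the values: 21 → 13 → 6 → 2

Answer: 2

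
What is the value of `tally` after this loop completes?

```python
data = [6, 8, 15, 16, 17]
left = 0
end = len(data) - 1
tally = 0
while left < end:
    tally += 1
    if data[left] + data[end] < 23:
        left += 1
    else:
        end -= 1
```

Steps to find pair summing to 23
`tally` takes the values: 0 → 1 → 2 → 3 → 4

Answer: 4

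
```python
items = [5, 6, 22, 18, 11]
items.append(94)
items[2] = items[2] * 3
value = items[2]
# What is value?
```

Trace:
`items = [5, 6, 22, 18, 11]` → items = [5, 6, 22, 18, 11]
`items.append(94)` → items = [5, 6, 22, 18, 11, 94]
`items[2] = items[2] * 3` → items = [5, 6, 66, 18, 11, 94]
`value = items[2]` → value = 66
So value = 66

Answer: 66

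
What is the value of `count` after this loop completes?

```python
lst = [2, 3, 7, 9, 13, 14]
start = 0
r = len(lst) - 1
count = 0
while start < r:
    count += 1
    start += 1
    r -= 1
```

Iterations until pointers meet (list length 6)
`count` takes the values: 0 → 1 → 2 → 3

Answer: 3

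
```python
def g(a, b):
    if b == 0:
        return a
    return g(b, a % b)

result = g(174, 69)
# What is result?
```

g(174, 69) -> g(69, 36) -> g(36, 33) -> g(33, 3) -> g(3, 0) -> 3

Answer: 3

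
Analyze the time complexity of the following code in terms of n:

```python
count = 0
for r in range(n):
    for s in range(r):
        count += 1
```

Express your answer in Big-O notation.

Each loop level contributes: n × n. Multiplying the contributions gives O(n^2).

Answer: O(n^2)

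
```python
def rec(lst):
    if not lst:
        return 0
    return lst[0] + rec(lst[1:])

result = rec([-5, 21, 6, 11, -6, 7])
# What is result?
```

(-5) + 21 + 6 + 11 + (-6) + 7 + 0 = 34

Answer: 34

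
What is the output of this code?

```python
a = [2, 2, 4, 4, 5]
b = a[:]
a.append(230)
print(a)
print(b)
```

Key concept: slice [:] creates copy.
Step by step:
`a = [2, 2, 4, 4, 5]` → a = [2, 2, 4, 4, 5]
`b = a[:]` → b = [2, 2, 4, 4, 5]
`a.append(230)` → a = [2, 2, 4, 4, 5, 230]
`print(a)` → prints [2, 2, 4, 4, 5, 230]
`print(b)` → prints [2, 2, 4, 4, 5]

Answer:
[2, 2, 4, 4, 5, 230]
[2, 2, 4, 4, 5]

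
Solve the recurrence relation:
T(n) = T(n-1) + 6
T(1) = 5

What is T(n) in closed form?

Unrolling: T(n) = T(1) + 6·(n-1) = 5 + 6(n-1) = 6n - 1.

Answer: T(n) = 6n - 1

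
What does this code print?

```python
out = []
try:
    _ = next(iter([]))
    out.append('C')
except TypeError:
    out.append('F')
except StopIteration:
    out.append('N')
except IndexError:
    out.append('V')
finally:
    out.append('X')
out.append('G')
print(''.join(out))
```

Execution trace: 'N' (except StopIteration) → 'X' (finally) → 'G' (after the try/except). Output: NXG

Answer: NXG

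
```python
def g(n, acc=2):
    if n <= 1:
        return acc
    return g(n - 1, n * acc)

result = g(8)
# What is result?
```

Accumulator trace (n, acc): (8, 2) -> (7, 16) -> (6, 112) -> (5, 672) -> (4, 3360) -> (3, 13440) -> (2, 40320) -> (1, 80640) -> return 80640

Answer: 80640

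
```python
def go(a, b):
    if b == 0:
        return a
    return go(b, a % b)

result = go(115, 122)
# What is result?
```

go(115, 122) -> go(122, 115) -> go(115, 7) -> go(7, 3) -> go(3, 1) -> go(1, 0) -> 1

Answer: 1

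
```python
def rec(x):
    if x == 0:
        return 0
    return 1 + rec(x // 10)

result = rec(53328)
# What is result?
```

Count of digits of 53328: 5

Answer: 5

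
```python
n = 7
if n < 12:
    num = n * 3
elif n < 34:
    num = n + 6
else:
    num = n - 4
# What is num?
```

Trace:
`n = 7` → n = 7
`if n < 12: ...` → n < 12 is True → num = 21
So num = 21

Answer: 21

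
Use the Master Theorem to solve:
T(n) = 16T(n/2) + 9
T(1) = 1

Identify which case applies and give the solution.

a=16, b=2, f(n)=9. log_2(16) = 4. Since c=0 < 4, Case 1 applies: T(n) = Θ(n^log_b(a)) = O(n^4).

Answer: O(n^4) - Case 1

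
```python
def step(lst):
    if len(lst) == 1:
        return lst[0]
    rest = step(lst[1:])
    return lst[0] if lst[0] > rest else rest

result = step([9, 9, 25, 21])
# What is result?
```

Recursive max over [9, 9, 25, 21] = 25

Answer: 25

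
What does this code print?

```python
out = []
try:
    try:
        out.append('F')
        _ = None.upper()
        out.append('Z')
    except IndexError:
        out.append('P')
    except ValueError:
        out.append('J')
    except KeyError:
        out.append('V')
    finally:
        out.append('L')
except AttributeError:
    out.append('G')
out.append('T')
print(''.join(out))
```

Execution trace: 'F' (try body) → 'L' (finally) → 'G' (outer except AttributeError) → 'T' (after the try/except). Output: FLGT

Answer: FLGT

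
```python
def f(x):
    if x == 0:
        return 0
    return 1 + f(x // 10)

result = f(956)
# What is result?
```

Count of digits of 956: 3

Answer: 3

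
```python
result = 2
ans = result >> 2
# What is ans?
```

Trace:
`result = 2` → result = 2
`ans = result >> 2` → ans = 0
So ans = 0

Answer: 0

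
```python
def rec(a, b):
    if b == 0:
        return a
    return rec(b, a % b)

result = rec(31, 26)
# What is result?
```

rec(31, 26) -> rec(26, 5) -> rec(5, 1) -> rec(1, 0) -> 1

Answer: 1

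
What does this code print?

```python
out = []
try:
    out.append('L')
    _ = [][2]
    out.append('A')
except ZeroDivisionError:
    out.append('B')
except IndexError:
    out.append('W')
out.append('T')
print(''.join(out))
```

Execution trace: 'L' (try body) → 'W' (except IndexError) → 'T' (after the try/except). Output: LWT

Answer: LWT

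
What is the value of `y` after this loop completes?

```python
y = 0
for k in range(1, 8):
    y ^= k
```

XOR of 1 to 7
`y` takes the values: 0 → 1 → 3 → 0 → 4 → 1 → 7 → 0

Answer: 0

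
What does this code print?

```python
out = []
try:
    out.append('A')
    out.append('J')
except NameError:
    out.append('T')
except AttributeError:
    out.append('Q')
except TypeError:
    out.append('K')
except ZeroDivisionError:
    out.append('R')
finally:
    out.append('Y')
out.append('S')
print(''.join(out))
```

Execution trace: 'A' (try body) → 'J' (try body, no exception) → 'Y' (finally) → 'S' (after the try/except). Output: AJYS

Answer: AJYS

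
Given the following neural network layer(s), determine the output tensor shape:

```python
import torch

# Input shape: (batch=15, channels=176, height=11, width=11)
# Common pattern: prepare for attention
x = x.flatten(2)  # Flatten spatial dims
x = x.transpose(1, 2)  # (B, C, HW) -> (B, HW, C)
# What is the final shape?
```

Input: (15, 176, 11, 11) -> after flatten(2): (15, 176, 121) -> Output: (15, 121, 176)

Answer: (15, 121, 176)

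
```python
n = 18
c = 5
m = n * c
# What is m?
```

Trace:
`n = 18` → n = 18
`c = 5` → c = 5
`m = n * c` → m = 90
So m = 90

Answer: 90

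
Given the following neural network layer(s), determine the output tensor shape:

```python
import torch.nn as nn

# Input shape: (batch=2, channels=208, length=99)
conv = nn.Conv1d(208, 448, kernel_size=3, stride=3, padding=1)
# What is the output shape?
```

Input: (2, 208, 99) -> Output: (2, 448, 33)

Answer: (2, 448, 33)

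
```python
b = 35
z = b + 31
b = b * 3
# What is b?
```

Trace:
`b = 35` → b = 35
`z = b + 31` → z = 66
`b = b * 3` → b = 105
So b = 105

Answer: 105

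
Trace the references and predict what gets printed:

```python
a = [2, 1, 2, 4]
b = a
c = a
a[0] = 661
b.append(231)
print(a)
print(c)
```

Key concept: multiple aliases.
Step by step:
`a = [2, 1, 2, 4]` → a = [2, 1, 2, 4]
`b = a` → b = [2, 1, 2, 4] (same object as a)
`c = a` → c = [2, 1, 2, 4] (same object as a, b)
`a[0] = 661` → a = [661, 1, 2, 4] (same object as b, c); b = [661, 1, 2, 4] (same object as a, c); c = [661, 1, 2, 4] (same object as a, b)
`b.append(231)` → a = [661, 1, 2, 4, 231] (same object as b, c); b = [661, 1, 2, 4, 231] (same object as a, c); c = [661, 1, 2, 4, 231] (same object as a, b)
`print(a)` → prints [661, 1, 2, 4, 231]
`print(c)` → prints [661, 1, 2, 4, 231]

Answer:
[661, 1, 2, 4, 231]
[661, 1, 2, 4, 231]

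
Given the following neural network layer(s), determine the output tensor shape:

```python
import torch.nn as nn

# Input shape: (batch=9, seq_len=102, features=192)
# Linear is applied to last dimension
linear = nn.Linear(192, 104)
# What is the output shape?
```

Input: (9, 102, 192) -> Output: (9, 102, 104)

Answer: (9, 102, 104)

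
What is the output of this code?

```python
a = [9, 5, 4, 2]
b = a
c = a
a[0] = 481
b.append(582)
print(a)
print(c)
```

Key concept: multiple aliases.
Step by step:
`a = [9, 5, 4, 2]` → a = [9, 5, 4, 2]
`b = a` → b = [9, 5, 4, 2] (same object as a)
`c = a` → c = [9, 5, 4, 2] (same object as a, b)
`a[0] = 481` → a = [481, 5, 4, 2] (same object as b, c); b = [481, 5, 4, 2] (same object as a, c); c = [481, 5, 4, 2] (same object as a, b)
`b.append(582)` → a = [481, 5, 4, 2, 582] (same object as b, c); b = [481, 5, 4, 2, 582] (same object as a, c); c = [481, 5, 4, 2, 582] (same object as a, b)
`print(a)` → prints [481, 5, 4, 2, 582]
`print(c)` → prints [481, 5, 4, 2, 582]

Answer:
[481, 5, 4, 2, 582]
[481, 5, 4, 2, 582]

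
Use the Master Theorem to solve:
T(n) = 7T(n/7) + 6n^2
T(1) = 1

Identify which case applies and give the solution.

a=7, b=7, f(n)=6n^2. log_7(7) = 1. Since c=2 > 1 and the regularity condition holds (7(n/7)^2 = (7/7^2)n^2 with 7/7^2 < 1), Case 3 applies: T(n) = Θ(f(n)) = O(n^2).

Answer: O(n^2) - Case 3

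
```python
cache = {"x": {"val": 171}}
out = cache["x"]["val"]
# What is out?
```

Trace:
`cache = {"x": {"val": 171}}` → cache = {'x': {'val': 171}}
`out = cache["x"]["val"]` → out = 171
So out = 171

Answer: 171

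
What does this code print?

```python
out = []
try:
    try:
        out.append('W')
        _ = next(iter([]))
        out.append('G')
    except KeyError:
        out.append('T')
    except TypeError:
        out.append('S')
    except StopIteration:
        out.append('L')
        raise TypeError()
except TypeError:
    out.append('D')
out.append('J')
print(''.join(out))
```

Execution trace: 'W' (inner try body) → 'L' (inner except StopIteration) → 'D' (outer except TypeError) → 'J' (after the try/except). Output: WLDJ

Answer: WLDJ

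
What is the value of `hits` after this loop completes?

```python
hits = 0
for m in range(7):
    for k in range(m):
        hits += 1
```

Triangle number: 0+1+2+...+6
`hits` takes the values: 0 → 1 → 2 → 3 → 4 → 5 → 6 → 7 → 8 → 9 → 10 → 11 → 12 → 13 → 14 → 15 → 16 → 17 → 18 → 19 → 20 → 21

Answer: 21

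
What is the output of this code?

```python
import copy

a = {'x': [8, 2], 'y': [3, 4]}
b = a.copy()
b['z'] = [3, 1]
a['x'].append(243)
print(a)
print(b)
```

Key concept: shallow copy of dict with mutable values.
Step by step:
`a = {'x': [8, 2], 'y': [3, 4]}` → a = {'x': [8, 2], 'y': [3, 4]}
`b = a.copy()` → b = {'x': [8, 2], 'y': [3, 4]}
`b['z'] = [3, 1]` → b = {'x': [8, 2], 'y': [3, 4], 'z': [3, 1]}
`a['x'].append(243)` → a = {'x': [8, 2, 243], 'y': [3, 4]}; b = {'x': [8, 2, 243], 'y': [3, 4], 'z': [3, 1]}
`print(a)` → prints {'x': [8, 2, 243], 'y': [3, 4]}
`print(b)` → prints {'x': [8, 2, 243], 'y': [3, 4], 'z': [3, 1]}

Answer:
{'x': [8, 2, 243], 'y': [3, 4]}
{'x': [8, 2, 243], 'y': [3, 4], 'z': [3, 1]}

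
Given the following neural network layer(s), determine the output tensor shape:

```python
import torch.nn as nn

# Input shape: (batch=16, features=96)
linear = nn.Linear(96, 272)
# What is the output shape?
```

Input: (16, 96) -> Output: (16, 272)

Answer: (16, 272)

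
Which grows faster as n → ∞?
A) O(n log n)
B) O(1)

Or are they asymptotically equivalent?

O(n log n) vs O(1): Higher order terms dominate.

Answer: A) O(n log n) grows faster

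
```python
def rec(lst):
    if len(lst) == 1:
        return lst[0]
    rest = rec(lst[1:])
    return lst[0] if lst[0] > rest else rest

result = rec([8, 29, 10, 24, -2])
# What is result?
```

Recursive max over [8, 29, 10, 24, -2] = 29

Answer: 29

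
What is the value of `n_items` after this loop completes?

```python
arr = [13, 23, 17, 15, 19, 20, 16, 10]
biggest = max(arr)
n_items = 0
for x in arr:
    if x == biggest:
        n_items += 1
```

Count of max value 23 in [13, 23, 17, 15, 19, 20, 16, 10]
`n_items` takes the values: 0 → 1

Answer: 1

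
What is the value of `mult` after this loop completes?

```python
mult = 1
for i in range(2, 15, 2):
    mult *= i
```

Product of even numbers 2 to 14
`mult` takes the values: 1 → 2 → 8 → 48 → 384 → 3840 → 46080 → 645120

Answer: 645120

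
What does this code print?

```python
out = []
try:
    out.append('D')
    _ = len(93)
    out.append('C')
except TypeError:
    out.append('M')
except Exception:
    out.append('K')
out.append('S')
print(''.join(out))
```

Execution trace: 'D' (try body) → 'M' (except TypeError) → 'S' (after the try/except). Output: DMS

Answer: DMS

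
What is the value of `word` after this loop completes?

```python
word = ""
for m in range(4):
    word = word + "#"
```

Repeat '#' 4 times
`word` takes the values: "" → "#" → "##" → "###" → "####"

Answer: "####"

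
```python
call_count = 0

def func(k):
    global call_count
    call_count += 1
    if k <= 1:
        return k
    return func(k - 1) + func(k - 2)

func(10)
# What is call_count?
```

Calls(k) = 1 + Calls(k-1) + Calls(k-2); Calls(0)=Calls(1)=1. For k=10 this gives 177.

Answer: 177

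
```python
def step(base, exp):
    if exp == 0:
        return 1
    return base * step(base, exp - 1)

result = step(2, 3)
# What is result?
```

step(2, 3) = 2 * 2 * 2 = 8

Answer: 8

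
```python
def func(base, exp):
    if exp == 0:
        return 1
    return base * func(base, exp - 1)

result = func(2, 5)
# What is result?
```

func(2, 5) = 2 * 2 * 2 * 2 * 2 = 32

Answer: 32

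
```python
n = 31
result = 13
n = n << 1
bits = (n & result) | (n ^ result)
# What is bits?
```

Trace:
`n = 31` → n = 31
`result = 13` → result = 13
`n = n << 1` → n = 62
`bits = (n & result) | (n ^ result)` → bits = 63
So bits = 63

Answer: 63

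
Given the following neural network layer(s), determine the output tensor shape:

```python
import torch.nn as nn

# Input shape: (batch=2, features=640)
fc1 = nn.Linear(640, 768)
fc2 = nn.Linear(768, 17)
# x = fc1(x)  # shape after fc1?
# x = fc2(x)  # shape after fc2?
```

Input: (2, 640) -> after fc1: (2, 768) -> Output: (2, 17)

Answer: (2, 17)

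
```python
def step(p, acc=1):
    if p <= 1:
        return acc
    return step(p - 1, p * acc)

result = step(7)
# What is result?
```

Accumulator trace (n, acc): (7, 1) -> (6, 7) -> (5, 42) -> (4, 210) -> (3, 840) -> (2, 2520) -> (1, 5040) -> return 5040

Answer: 5040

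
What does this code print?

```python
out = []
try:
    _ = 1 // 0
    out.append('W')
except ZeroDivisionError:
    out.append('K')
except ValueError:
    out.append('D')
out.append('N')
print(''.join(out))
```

Execution trace: 'K' (except ZeroDivisionError) → 'N' (after the try/except). Output: KN

Answer: KN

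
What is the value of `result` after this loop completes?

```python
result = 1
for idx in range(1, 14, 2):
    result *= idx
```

Product of 1, 3, 5, ... up to 13
`result` takes the values: 1 → 3 → 15 → 105 → 945 → 10395 → 135135

Answer: 135135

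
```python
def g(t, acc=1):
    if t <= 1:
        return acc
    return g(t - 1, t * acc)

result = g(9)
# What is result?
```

Accumulator trace (n, acc): (9, 1) -> (8, 9) -> (7, 72) -> (6, 504) -> (5, 3024) -> (4, 15120) -> (3, 60480) -> (2, 181440) -> (1, 362880) -> return 362880

Answer: 362880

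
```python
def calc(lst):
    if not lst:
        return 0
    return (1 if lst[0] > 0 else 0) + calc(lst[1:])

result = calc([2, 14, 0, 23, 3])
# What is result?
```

Count of positive elements in [2, 14, 0, 23, 3] = 4

Answer: 4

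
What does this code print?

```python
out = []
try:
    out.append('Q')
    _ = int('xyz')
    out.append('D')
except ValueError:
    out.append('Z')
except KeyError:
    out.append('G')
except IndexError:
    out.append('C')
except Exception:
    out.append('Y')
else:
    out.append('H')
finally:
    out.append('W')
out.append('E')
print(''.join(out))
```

Execution trace: 'Q' (try body) → 'Z' (except ValueError) → 'W' (finally) → 'E' (after the try/except). Output: QZWE

Answer: QZWE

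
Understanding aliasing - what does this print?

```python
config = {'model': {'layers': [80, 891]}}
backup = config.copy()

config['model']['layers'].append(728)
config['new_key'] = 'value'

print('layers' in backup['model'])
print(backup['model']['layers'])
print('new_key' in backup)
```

Key concept: shallow copy gotcha with nested dict.
Step by step:
`config = {'model': {'layers': [80, 891]}}` → config = {'model': {'layers': [80, 891]}}
`backup = config.copy()` → backup = {'model': {'layers': [80, 891]}}
`config['model']['layers'].append(728)` → config = {'model': {'layers': [80, 891, 728]}}; backup = {'model': {'layers': [80, 891, 728]}}
`config['new_key'] = 'value'` → config = {'model': {'layers': [80, 891, 728]}, 'new_key': 'value'}
`print('layers' in backup['model'])` → prints True
`print(backup['model']['layers'])` → prints [80, 891, 728]
`print('new_key' in backup)` → prints False

Answer:
True
[80, 891, 728]
False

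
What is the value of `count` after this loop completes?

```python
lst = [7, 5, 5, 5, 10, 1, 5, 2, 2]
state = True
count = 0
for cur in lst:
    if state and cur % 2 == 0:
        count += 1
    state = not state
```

Count even values at even positions
`count` takes the values: 0 → 1 → 2

Answer: 2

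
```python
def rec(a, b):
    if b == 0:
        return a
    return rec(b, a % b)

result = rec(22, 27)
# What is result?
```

rec(22, 27) -> rec(27, 22) -> rec(22, 5) -> rec(5, 2) -> rec(2, 1) -> rec(1, 0) -> 1

Answer: 1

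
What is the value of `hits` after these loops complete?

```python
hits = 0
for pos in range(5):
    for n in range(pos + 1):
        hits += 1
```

Triangle: 1 + 2 + ... + 5
`hits` takes the values: 0 → 1 → 2 → 3 → 4 → 5 → 6 → 7 → 8 → 9 → 10 → 11 → 12 → 13 → 14 → 15

Answer: 15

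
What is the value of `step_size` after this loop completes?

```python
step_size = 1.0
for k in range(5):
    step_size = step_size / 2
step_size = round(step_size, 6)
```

Halving LR 5 times: 1 / 2^5
`step_size` takes the values: 1.0 → 0.5 → 0.25 → 0.125 → 0.0625 → 0.03125

Answer: 0.03125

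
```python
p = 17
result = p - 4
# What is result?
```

Trace:
`p = 17` → p = 17
`result = p - 4` → result = 13
So result = 13

Answer: 13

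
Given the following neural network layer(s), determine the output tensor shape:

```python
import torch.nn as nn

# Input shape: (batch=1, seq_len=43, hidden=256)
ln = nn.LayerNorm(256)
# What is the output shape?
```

Input: (1, 43, 256) -> Output: (1, 43, 256)

Answer: (1, 43, 256)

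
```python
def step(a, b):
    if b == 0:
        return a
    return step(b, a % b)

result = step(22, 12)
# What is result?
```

step(22, 12) -> step(12, 10) -> step(10, 2) -> step(2, 0) -> 2

Answer: 2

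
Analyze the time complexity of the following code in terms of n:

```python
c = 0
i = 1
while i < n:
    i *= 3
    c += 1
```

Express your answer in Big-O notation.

Each loop level contributes: log n. Multiplying the contributions gives O(log n).

Answer: O(log n)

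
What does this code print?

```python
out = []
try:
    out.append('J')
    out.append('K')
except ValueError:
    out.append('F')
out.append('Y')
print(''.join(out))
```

Execution trace: 'J' (try body) → 'K' (try body, no exception) → 'Y' (after the try/except). Output: JKY

Answer: JKY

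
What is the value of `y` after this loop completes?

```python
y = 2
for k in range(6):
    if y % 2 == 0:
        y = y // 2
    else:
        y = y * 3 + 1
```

Collatz-style transformation from 2
`y` takes the values: 2 → 1 → 4 → 2 → 1 → 4 → 2

Answer: 2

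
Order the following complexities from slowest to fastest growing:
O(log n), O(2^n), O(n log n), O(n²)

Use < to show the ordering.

Ordered by growth rate: O(log n) < O(n log n) < O(n²) < O(2^n)

Answer: O(log n) < O(n log n) < O(n²) < O(2^n)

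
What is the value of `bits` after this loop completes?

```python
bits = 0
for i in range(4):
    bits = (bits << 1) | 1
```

Build 4 consecutive 1-bits: 0b1111
`bits` takes the values: 0 → 1 → 3 → 7 → 15

Answer: 15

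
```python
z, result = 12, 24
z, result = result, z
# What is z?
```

Trace:
`z, result = 12, 24` → z = 12; result = 24
`z, result = result, z` → z = 24; result = 12
So z = 24

Answer: 24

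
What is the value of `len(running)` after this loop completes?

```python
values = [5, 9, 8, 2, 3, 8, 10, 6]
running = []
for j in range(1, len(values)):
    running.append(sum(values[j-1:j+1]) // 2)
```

Number of 2-element averages
`running` takes the values: [] → [7] → [7, 8] → [7, 8, 5] → [7, 8, 5, 2] → [7, 8, 5, 2, 5] → [7, 8, 5, 2, 5, 9] → [7, 8, 5, 2, 5, 9, 8]
So `len(running)` = 7

Answer: 7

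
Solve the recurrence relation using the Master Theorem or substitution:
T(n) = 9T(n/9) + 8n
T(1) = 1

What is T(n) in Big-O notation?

By Master Theorem: a=9, b=9, f(n)=8n. Since log_9(9) = 1 and f(n) = Θ(n^1), Case 2 applies. T(n) = O(n log n).

Answer: O(n log n)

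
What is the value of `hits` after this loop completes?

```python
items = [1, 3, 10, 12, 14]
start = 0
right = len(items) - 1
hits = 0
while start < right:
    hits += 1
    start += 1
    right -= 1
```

Iterations until pointers meet (list length 5)
`hits` takes the values: 0 → 1 → 2

Answer: 2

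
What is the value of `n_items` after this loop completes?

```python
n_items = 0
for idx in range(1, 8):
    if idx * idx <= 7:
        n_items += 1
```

Count numbers where idx² ≤ 7
`n_items` takes the values: 0 → 1 → 2

Answer: 2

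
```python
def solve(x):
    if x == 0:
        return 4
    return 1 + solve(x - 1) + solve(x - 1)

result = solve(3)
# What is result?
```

solve(x) = 1 + 2·solve(x-1), solve(0)=4. Closed form: (4+1)·2^3 - 1 = 39.

Answer: 39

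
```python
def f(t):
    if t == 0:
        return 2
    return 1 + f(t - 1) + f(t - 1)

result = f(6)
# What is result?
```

f(t) = 1 + 2·f(t-1), f(0)=2. Closed form: (2+1)·2^6 - 1 = 191.

Answer: 191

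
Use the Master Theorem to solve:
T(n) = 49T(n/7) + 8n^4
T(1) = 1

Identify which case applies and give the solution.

a=49, b=7, f(n)=8n^4. log_7(49) = 2. Since c=4 > 2 and the regularity condition holds (49(n/7)^4 = (49/7^4)n^4 with 49/7^4 < 1), Case 3 applies: T(n) = Θ(f(n)) = O(n^4).

Answer: O(n^4) - Case 3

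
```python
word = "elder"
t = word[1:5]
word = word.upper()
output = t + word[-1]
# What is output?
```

Trace:
`word = "elder"` → word = 'elder'
`t = word[1:5]` → t = 'lder'
`word = word.upper()` → word = 'ELDER'
`output = t + word[-1]` → output = 'lderR'
So output = 'lderR'

Answer: 'lderR'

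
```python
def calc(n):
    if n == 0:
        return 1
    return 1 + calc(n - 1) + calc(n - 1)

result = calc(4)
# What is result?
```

calc(n) = 1 + 2·calc(n-1), calc(0)=1. Closed form: (1+1)·2^4 - 1 = 31.

Answer: 31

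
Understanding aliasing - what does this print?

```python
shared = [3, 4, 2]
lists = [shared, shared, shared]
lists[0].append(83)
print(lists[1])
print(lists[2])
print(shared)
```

Key concept: list of same reference.
Step by step:
`shared = [3, 4, 2]` → shared = [3, 4, 2]
`lists = [shared, shared, shared]` → lists = [[3, 4, 2], [3, 4, 2], [3, 4, 2]]
`lists[0].append(83)` → shared = [3, 4, 2, 83]; lists = [[3, 4, 2, 83], [3, 4, 2, 83], [3, 4, 2, 83]]
`print(lists[1])` → prints [3, 4, 2, 83]
`print(lists[2])` → prints [3, 4, 2, 83]
`print(shared)` → prints [3, 4, 2, 83]

Answer:
[3, 4, 2, 83]
[3, 4, 2, 83]
[3, 4, 2, 83]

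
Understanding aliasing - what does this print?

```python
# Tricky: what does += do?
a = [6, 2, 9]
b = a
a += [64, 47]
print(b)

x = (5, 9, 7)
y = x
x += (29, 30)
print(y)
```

Key concept: += behavior differs for mutable vs immutable.
Step by step:
`a = [6, 2, 9]` → a = [6, 2, 9]
`b = a` → b = [6, 2, 9] (same object as a)
`a += [64, 47]` → a = [6, 2, 9, 64, 47] (same object as b); b = [6, 2, 9, 64, 47] (same object as a)
`print(b)` → prints [6, 2, 9, 64, 47]
`x = (5, 9, 7)` → x = (5, 9, 7)
`y = x` → y = (5, 9, 7)
`x += (29, 30)` → x = (5, 9, 7, 29, 30)
`print(y)` → prints (5, 9, 7)

Answer:
[6, 2, 9, 64, 47]
(5, 9, 7)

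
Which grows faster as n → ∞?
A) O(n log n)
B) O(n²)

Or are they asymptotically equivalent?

O(n log n) vs O(n²): Higher order terms dominate.

Answer: B) O(n²) grows faster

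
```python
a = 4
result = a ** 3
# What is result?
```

Trace:
`a = 4` → a = 4
`result = a ** 3` → result = 64
So result = 64

Answer: 64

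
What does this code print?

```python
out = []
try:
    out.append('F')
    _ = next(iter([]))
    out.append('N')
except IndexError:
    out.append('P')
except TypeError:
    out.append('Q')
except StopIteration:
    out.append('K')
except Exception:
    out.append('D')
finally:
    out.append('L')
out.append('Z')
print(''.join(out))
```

Execution trace: 'F' (try body) → 'K' (except StopIteration) → 'L' (finally) → 'Z' (after the try/except). Output: FKLZ

Answer: FKLZ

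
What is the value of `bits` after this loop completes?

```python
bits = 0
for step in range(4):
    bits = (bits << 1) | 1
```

Build 4 consecutive 1-bits: 0b1111
`bits` takes the values: 0 → 1 → 3 → 7 → 15

Answer: 15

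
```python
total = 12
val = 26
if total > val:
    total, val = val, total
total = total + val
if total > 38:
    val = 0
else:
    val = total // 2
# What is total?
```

Trace:
`total = 12` → total = 12
`val = 26` → val = 26
`if total > val: ...` → total > val is False → no variable changes
`total = total + val` → total = 38
`if total > 38: ...` → total > 38 is False, take else branch → val = 19
So total = 38

Answer: 38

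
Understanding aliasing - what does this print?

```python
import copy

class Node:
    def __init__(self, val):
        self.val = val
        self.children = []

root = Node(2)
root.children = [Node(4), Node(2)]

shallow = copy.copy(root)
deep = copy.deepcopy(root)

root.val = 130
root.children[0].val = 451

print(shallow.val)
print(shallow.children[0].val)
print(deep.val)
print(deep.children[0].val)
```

Key concept: deep copy with custom objects.
Step by step:
`root = Node(2)` → root = Node(val=2, children=[])
`root.children = [Node(4), Node(2)]` → root = Node(val=2, children=[Node(val=4, children=[]), Node(val=2, children=[])])
`shallow = copy.copy(root)` → shallow = Node(val=2, children=[Node(val=4, children=[]), Node(val=2, children=[])])
`deep = copy.deepcopy(root)` → deep = Node(val=2, children=[Node(val=4, children=[]), Node(val=2, children=[])])
`root.val = 130` → root = Node(val=130, children=[Node(val=4, children=[]), Node(val=2, children=[])])
`root.children[0].val = 451` → root = Node(val=130, children=[Node(val=451, children=[]), Node(val=2, children=[])]); shallow = Node(val=2, children=[Node(val=451, children=[]), Node(val=2, children=[])])
`print(shallow.val)` → prints 2
`print(shallow.children[0].val)` → prints 451
`print(deep.val)` → prints 2
`print(deep.children[0].val)` → prints 4

Answer:
2
451
2
4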